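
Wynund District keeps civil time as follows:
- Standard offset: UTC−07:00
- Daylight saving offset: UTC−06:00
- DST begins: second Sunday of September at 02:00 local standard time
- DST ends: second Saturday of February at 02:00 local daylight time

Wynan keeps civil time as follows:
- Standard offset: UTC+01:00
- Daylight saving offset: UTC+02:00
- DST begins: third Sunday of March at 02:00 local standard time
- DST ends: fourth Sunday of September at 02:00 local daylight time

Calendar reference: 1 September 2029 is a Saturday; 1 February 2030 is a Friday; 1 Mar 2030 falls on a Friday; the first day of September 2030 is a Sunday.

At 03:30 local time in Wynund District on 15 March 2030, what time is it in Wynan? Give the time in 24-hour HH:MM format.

1 September 2029 is a Saturday, so the first Sunday is September 2 and the second is September 9.
1 February 2030 is a Friday, so the first Saturday is February 2 and the second is February 9.
15 March 2030 is outside the daylight-saving period (9 September 2029 – 9 February 2030), so Wynund District is on standard time, UTC−07:00.
03:30 Wynund District + 7h = 10:30 UTC.
1 March 2030 is a Friday, so the first Sunday is March 3 and the third is March 17.
1 September 2030 is a Sunday, so the first Sunday is September 1 and the fourth is September 22.
At the standard offset (UTC+01:00), 10:30 UTC + 1h = 11:30 Wynan standard time.
The standard-time date in Wynan, 15 March 2030, does not fall between 17 March and 22 September, so daylight saving is not in effect and Wynan is at UTC+01:00.
10:30 UTC + 1h = 11:30 Wynan.

11:30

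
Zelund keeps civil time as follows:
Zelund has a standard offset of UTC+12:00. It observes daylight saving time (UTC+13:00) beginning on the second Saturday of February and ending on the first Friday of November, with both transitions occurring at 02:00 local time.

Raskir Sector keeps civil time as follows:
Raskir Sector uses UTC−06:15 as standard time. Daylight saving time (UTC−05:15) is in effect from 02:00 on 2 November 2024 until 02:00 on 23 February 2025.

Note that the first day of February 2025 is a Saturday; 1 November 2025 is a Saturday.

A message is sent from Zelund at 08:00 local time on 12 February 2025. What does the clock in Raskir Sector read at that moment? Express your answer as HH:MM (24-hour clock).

13:45

1 February 2025 is a Saturday, so the first Saturday is February 1 and the second is February 8.
1 November 2025 is a Saturday, so the first Friday is November 7.
12 February 2025 falls between 8 February and 7 November, so daylight saving is in effect and Zelund is at UTC+13:00.
08:00 Zelund − 13h = 19:00 UTC (rolling into the previous day, 11 February 2025).
At the standard offset (UTC−06:15), 19:00 UTC − 6h15m = 12:45 Raskir Sector standard time.
The standard-time date in Raskir Sector, 11 February 2025, falls between 2 November 2024 and 23 February 2025, so daylight saving is in effect and Raskir Sector is at UTC−05:15.
19:00 UTC − 5h15m = 13:45 Raskir Sector.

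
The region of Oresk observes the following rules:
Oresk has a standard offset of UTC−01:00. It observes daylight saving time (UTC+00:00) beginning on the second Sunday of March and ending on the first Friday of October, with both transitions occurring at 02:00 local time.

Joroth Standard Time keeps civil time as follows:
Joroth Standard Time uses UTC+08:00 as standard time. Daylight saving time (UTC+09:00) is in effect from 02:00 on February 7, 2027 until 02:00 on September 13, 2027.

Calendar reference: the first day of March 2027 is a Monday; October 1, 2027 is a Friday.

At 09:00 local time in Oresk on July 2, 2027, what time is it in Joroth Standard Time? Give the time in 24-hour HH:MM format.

18:00

1 March 2027 is a Monday, so the first Sunday is March 7 and the second is March 14.
1 October 2027 is a Friday, so the first Friday is October 1.
Daylight saving runs 14 March – 1 October; July 2, 2027 is inside that window, so Oresk is at UTC+00:00.
09:00 Oresk − 0h = 09:00 UTC.
At the standard offset (UTC+08:00), 09:00 UTC + 8h = 17:00 Joroth Standard Time standard time.
Daylight saving runs 7 February – 13 September; the standard-time date in Joroth Standard Time, July 2, 2027, is inside that window, so Joroth Standard Time is at UTC+09:00.
09:00 UTC + 9h = 18:00 Joroth Standard Time.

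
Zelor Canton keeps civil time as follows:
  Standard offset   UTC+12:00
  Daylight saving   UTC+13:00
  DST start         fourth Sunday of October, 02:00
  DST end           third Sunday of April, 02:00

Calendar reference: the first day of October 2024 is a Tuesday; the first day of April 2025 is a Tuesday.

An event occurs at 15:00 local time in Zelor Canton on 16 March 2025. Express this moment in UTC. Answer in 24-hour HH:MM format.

02:00

1 October 2024 is a Tuesday, so the first Sunday is October 6 and the fourth is October 27.
1 April 2025 is a Tuesday, so the first Sunday is April 6 and the third is April 20.
16 March 2025 falls between 27 October 2024 and 20 April 2025, so daylight saving is in effect and Zelor Canton is at UTC+13:00.
15:00 local − 13h = 02:00 UTC.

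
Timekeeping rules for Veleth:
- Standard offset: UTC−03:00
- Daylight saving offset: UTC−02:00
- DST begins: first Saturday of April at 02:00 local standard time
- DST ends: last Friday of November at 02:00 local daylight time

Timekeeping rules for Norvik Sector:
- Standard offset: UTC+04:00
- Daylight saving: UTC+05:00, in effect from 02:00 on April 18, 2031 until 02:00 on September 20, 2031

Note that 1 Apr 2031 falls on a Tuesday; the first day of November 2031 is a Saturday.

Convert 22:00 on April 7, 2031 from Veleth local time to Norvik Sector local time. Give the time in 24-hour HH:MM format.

04:00

1 April 2031 is a Tuesday, so the first Saturday is April 5.
1 November 2031 is a Saturday, so Fridays fall on 7, 14, 21, 28; the last is November 28.
Daylight saving runs 5 April – 28 November; April 7, 2031 is inside that window, so Veleth is at UTC−02:00.
22:00 Veleth + 2h = 00:00 UTC (rolling into the next day, 8 April 2031).
At the standard offset (UTC+04:00), 00:00 UTC + 4h = 04:00 Norvik Sector standard time.
The standard-time date in Norvik Sector, April 8, 2031, is outside the daylight-saving period (18 April – 20 September), so Norvik Sector is on standard time, UTC+04:00.
00:00 UTC + 4h = 04:00 Norvik Sector.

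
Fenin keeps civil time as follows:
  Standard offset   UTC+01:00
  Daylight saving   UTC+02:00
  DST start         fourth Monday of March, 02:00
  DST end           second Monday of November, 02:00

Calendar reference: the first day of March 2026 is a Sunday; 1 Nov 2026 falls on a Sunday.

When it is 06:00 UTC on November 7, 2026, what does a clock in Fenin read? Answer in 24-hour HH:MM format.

08:00

1 March 2026 is a Sunday, so the first Monday is March 2 and the fourth is March 23.
1 November 2026 is a Sunday, so the first Monday is November 2 and the second is November 9.
At the standard offset (UTC+01:00), 06:00 UTC + 1h = 07:00 Fenin standard time.
Daylight saving runs 23 March – 9 November; the standard-time date in Fenin, November 7, 2026, is inside that window, so Fenin is at UTC+02:00.
06:00 UTC + 2h = 08:00 local.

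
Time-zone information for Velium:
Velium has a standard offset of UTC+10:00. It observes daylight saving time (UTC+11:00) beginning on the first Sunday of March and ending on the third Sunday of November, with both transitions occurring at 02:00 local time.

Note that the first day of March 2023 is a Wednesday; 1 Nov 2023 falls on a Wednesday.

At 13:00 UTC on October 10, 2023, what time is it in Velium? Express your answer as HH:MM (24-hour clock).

00:00

1 March 2023 is a Wednesday, so the first Sunday is March 5.
1 November 2023 is a Wednesday, so the first Sunday is November 5 and the third is November 19.
At the standard offset (UTC+10:00), 13:00 UTC + 10h = 23:00 Velium standard time.
The standard-time date in Velium, October 10, 2023, lies within the daylight-saving period (5 March – 19 November), so Velium is on daylight time, UTC+11:00.
13:00 UTC + 11h = 00:00 local (rolling into the next day, 11 October 2023).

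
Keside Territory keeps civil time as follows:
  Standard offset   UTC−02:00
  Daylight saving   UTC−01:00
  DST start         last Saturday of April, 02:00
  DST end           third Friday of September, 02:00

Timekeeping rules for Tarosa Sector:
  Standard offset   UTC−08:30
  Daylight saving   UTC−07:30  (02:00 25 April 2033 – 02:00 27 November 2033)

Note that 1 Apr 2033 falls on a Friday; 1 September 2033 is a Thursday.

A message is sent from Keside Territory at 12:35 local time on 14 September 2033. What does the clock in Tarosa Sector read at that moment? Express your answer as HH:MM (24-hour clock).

1 April 2033 is a Friday, so Saturdays fall on 2, 9, 16, 23, 30; the last is April 30.
1 September 2033 is a Thursday, so the first Friday is September 2 and the third is September 16.
Daylight saving runs 30 April – 16 September; 14 September 2033 is inside that window, so Keside Territory is at UTC−01:00.
12:35 Keside Territory + 1h = 13:35 UTC.
At the standard offset (UTC−08:30), 13:35 UTC − 8h30m = 05:05 Tarosa Sector standard time.
The standard-time date in Tarosa Sector, 14 September 2033, falls between 25 April and 27 November, so daylight saving is in effect and Tarosa Sector is at UTC−07:30.
13:35 UTC − 7h30m = 06:05 Tarosa Sector.

06:05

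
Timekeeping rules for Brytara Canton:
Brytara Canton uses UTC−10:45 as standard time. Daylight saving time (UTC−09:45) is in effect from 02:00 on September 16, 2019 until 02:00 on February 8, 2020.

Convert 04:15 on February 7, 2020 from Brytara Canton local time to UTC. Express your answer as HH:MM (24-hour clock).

14:00

Daylight saving runs 16 September 2019 – 8 February 2020; February 7, 2020 is inside that window, so Brytara Canton is at UTC−09:45.
04:15 local + 9h45m = 14:00 UTC.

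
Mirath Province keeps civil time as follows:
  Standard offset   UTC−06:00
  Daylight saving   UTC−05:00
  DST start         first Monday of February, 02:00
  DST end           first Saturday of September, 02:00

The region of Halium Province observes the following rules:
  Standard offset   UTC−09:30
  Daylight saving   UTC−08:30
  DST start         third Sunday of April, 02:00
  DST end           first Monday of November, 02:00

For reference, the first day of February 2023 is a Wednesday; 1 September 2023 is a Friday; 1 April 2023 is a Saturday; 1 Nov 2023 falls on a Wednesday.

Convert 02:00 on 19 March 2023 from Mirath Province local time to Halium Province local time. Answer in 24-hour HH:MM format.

1 February 2023 is a Wednesday, so the first Monday is February 6.
1 September 2023 is a Friday, so the first Saturday is September 2.
19 March 2023 lies within the daylight-saving period (6 February – 2 September), so Mirath Province is on daylight time, UTC−05:00.
02:00 Mirath Province + 5h = 07:00 UTC.
1 April 2023 is a Saturday, so the first Sunday is April 2 and the third is April 16.
1 November 2023 is a Wednesday, so the first Monday is November 6.
At the standard offset (UTC−09:30), 07:00 UTC − 9h30m = 21:30 Halium Province standard time (rolling into the previous day, 18 March 2023).
The standard-time date in Halium Province, 18 March 2023, does not fall between 16 April and 6 November, so daylight saving is not in effect and Halium Province is at UTC−09:30.
07:00 UTC − 9h30m = 21:30 Halium Province (rolling into the previous day, 18 March 2023).

21:30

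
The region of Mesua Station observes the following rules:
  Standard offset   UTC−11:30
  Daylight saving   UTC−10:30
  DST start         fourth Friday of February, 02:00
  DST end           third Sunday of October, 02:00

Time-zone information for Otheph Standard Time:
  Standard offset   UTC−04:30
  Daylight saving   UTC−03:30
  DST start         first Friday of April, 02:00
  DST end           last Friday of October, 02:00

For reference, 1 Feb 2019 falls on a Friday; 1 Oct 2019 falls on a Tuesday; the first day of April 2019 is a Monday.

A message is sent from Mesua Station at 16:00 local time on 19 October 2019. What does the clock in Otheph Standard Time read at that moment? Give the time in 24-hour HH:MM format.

23:00

1 February 2019 is a Friday, so the first Friday is February 1 and the fourth is February 22.
1 October 2019 is a Tuesday, so the first Sunday is October 6 and the third is October 20.
19 October 2019 falls between 22 February and 20 October, so daylight saving is in effect and Mesua Station is at UTC−10:30.
16:00 Mesua Station + 10h30m = 02:30 UTC (rolling into the next day, 20 October 2019).
1 April 2019 is a Monday, so the first Friday is April 5.
1 October 2019 is a Tuesday, so Fridays fall on 4, 11, 18, 25; the last is October 25.
At the standard offset (UTC−04:30), 02:30 UTC − 4h30m = 22:00 Otheph Standard Time standard time (rolling into the previous day, 19 October 2019).
The standard-time date in Otheph Standard Time, 19 October 2019, lies within the daylight-saving period (5 April – 25 October), so Otheph Standard Time is on daylight time, UTC−03:30.
02:30 UTC − 3h30m = 23:00 Otheph Standard Time (rolling into the previous day, 19 October 2019).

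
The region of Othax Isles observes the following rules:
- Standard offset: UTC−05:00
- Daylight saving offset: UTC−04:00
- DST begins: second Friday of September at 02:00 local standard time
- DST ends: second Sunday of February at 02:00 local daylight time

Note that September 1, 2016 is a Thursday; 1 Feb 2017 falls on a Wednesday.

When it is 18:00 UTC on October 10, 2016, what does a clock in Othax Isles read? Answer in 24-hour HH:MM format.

14:00

1 September 2016 is a Thursday, so the first Friday is September 2 and the second is September 9.
1 February 2017 is a Wednesday, so the first Sunday is February 5 and the second is February 12.
At the standard offset (UTC−05:00), 18:00 UTC − 5h = 13:00 Othax Isles standard time.
The standard-time date in Othax Isles, October 10, 2016, falls between 9 September 2016 and 12 February 2017, so daylight saving is in effect and Othax Isles is at UTC−04:00.
18:00 UTC − 4h = 14:00 local.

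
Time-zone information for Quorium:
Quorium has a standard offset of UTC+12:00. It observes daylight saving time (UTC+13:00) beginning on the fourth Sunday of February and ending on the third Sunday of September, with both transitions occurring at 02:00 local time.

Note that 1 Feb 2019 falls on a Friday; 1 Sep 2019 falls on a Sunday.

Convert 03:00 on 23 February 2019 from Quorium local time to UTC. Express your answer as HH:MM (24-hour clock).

1 February 2019 is a Friday, so the first Sunday is February 3 and the fourth is February 24.
1 September 2019 is a Sunday, so the first Sunday is September 1 and the third is September 15.
Daylight saving runs 24 February – 15 September; 23 February 2019 is outside that window, so Quorium is on standard time at UTC+12:00.
03:00 local − 12h = 15:00 UTC (rolling into the previous day, 22 February 2019).

15:00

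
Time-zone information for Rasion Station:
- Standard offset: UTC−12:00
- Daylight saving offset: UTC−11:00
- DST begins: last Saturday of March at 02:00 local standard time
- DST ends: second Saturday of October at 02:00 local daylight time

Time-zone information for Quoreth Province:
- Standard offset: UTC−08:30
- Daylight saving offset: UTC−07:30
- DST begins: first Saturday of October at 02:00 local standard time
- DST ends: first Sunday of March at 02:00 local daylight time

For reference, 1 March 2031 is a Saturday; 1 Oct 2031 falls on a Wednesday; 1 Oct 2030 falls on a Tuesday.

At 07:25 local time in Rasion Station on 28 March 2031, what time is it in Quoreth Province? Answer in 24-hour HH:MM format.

10:55

1 March 2031 is a Saturday, so Saturdays fall on 1, 8, 15, 22, 29; the last is March 29.
1 October 2031 is a Wednesday, so the first Saturday is October 4 and the second is October 11.
28 March 2031 is outside the daylight-saving period (29 March – 11 October), so Rasion Station is on standard time, UTC−12:00.
07:25 Rasion Station + 12h = 19:25 UTC.
1 October 2030 is a Tuesday, so the first Saturday is October 5.
1 March 2031 is a Saturday, so the first Sunday is March 2.
At the standard offset (UTC−08:30), 19:25 UTC − 8h30m = 10:55 Quoreth Province standard time.
Daylight saving runs 5 October 2030 – 2 March 2031; the standard-time date in Quoreth Province, 28 March 2031, is outside that window, so Quoreth Province is on standard time at UTC−08:30.
19:25 UTC − 8h30m = 10:55 Quoreth Province.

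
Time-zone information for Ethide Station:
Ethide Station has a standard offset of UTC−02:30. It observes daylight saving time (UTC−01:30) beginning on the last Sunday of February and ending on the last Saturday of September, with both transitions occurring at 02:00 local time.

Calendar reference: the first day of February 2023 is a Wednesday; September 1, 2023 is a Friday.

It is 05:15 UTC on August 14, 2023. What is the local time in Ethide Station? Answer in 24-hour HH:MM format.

03:45

1 February 2023 is a Wednesday, so Sundays fall on 5, 12, 19, 26; the last is February 26.
1 September 2023 is a Friday, so Saturdays fall on 2, 9, 16, 23, 30; the last is September 30.
At the standard offset (UTC−02:30), 05:15 UTC − 2h30m = 02:45 Ethide Station standard time.
The standard-time date in Ethide Station, August 14, 2023, lies within the daylight-saving period (26 February – 30 September), so Ethide Station is on daylight time, UTC−01:30.
05:15 UTC − 1h30m = 03:45 local.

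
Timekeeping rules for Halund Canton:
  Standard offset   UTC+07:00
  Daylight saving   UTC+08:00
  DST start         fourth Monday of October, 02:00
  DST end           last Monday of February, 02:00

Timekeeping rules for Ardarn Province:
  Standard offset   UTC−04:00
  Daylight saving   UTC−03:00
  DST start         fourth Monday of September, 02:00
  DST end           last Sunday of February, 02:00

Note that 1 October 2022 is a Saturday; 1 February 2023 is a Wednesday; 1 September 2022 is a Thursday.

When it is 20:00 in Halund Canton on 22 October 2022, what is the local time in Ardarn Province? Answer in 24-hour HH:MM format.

10:00

1 October 2022 is a Saturday, so the first Monday is October 3 and the fourth is October 24.
1 February 2023 is a Wednesday, so Mondays fall on 6, 13, 20, 27; the last is February 27.
Daylight saving runs 24 October 2022 – 27 February 2023; 22 October 2022 is outside that window, so Halund Canton is on standard time at UTC+07:00.
20:00 Halund Canton − 7h = 13:00 UTC.
1 September 2022 is a Thursday, so the first Monday is September 5 and the fourth is September 26.
1 February 2023 is a Wednesday, so Sundays fall on 5, 12, 19, 26; the last is February 26.
At the standard offset (UTC−04:00), 13:00 UTC − 4h = 09:00 Ardarn Province standard time.
The standard-time date in Ardarn Province, 22 October 2022, lies within the daylight-saving period (26 September 2022 – 26 February 2023), so Ardarn Province is on daylight time, UTC−03:00.
13:00 UTC − 3h = 10:00 Ardarn Province.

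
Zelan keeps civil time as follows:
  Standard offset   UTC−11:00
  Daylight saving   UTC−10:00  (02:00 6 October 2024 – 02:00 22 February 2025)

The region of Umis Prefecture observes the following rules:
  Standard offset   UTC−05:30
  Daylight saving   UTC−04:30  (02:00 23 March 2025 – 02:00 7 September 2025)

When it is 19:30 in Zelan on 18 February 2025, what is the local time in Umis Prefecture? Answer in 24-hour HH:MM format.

00:00

Daylight saving runs 6 October 2024 – 22 February 2025; 18 February 2025 is inside that window, so Zelan is at UTC−10:00.
19:30 Zelan + 10h = 05:30 UTC (rolling into the next day, 19 February 2025).
At the standard offset (UTC−05:30), 05:30 UTC − 5h30m = 00:00 Umis Prefecture standard time.
Daylight saving runs 23 March – 7 September; the standard-time date in Umis Prefecture, 19 February 2025, is outside that window, so Umis Prefecture is on standard time at UTC−05:30.
05:30 UTC − 5h30m = 00:00 Umis Prefecture.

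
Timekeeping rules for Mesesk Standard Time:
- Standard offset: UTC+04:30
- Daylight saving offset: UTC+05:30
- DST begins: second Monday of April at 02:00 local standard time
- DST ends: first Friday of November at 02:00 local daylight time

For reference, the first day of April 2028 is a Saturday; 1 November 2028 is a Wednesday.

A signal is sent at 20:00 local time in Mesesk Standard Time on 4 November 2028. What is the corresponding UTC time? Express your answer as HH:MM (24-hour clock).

1 April 2028 is a Saturday, so the first Monday is April 3 and the second is April 10.
1 November 2028 is a Wednesday, so the first Friday is November 3.
4 November 2028 is outside the daylight-saving period (10 April – 3 November), so Mesesk Standard Time is on standard time, UTC+04:30.
20:00 local − 4h30m = 15:30 UTC.

15:30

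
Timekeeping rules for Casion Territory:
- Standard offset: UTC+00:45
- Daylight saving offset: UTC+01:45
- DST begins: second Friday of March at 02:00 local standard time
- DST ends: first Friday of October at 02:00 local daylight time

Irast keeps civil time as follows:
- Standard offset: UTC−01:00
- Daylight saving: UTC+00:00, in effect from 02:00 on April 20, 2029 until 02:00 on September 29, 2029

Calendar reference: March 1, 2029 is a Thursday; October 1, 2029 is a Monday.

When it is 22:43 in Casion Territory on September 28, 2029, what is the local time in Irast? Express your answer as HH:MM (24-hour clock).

1 March 2029 is a Thursday, so the first Friday is March 2 and the second is March 9.
1 October 2029 is a Monday, so the first Friday is October 5.
September 28, 2029 falls between 9 March and 5 October, so daylight saving is in effect and Casion Territory is at UTC+01:45.
22:43 Casion Territory − 1h45m = 20:58 UTC.
At the standard offset (UTC−01:00), 20:58 UTC − 1h = 19:58 Irast standard time.
Daylight saving runs 20 April – 29 September; the standard-time date in Irast, September 28, 2029, is inside that window, so Irast is at UTC+00:00.
20:58 UTC + 0h = 20:58 Irast.

20:58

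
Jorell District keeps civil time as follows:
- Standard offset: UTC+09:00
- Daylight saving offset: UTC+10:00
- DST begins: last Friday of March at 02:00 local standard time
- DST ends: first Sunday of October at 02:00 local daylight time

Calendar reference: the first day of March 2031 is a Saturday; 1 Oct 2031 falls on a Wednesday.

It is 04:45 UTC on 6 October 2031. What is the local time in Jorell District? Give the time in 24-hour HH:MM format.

1 March 2031 is a Saturday, so Fridays fall on 7, 14, 21, 28; the last is March 28.
1 October 2031 is a Wednesday, so the first Sunday is October 5.
At the standard offset (UTC+09:00), 04:45 UTC + 9h = 13:45 Jorell District standard time.
Daylight saving runs 28 March – 5 October; the standard-time date in Jorell District, 6 October 2031, is outside that window, so Jorell District is on standard time at UTC+09:00.
04:45 UTC + 9h = 13:45 local.

13:45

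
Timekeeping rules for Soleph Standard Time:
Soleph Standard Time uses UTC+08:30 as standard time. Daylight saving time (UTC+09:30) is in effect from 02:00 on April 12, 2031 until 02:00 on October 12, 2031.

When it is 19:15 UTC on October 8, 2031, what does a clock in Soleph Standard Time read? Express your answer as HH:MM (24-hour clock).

04:45

At the standard offset (UTC+08:30), 19:15 UTC + 8h30m = 03:45 Soleph Standard Time standard time (rolling into the next day, 9 October 2031).
The standard-time date in Soleph Standard Time, October 9, 2031, falls between 12 April and 12 October, so daylight saving is in effect and Soleph Standard Time is at UTC+09:30.
19:15 UTC + 9h30m = 04:45 local (rolling into the next day, 9 October 2031).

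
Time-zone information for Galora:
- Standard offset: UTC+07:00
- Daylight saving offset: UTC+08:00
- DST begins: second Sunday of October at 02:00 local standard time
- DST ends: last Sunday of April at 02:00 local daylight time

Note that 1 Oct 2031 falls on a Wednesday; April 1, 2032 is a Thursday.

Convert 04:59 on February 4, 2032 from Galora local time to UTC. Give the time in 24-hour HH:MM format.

20:59

1 October 2031 is a Wednesday, so the first Sunday is October 5 and the second is October 12.
1 April 2032 is a Thursday, so Sundays fall on 4, 11, 18, 25; the last is April 25.
February 4, 2032 falls between 12 October 2031 and 25 April 2032, so daylight saving is in effect and Galora is at UTC+08:00.
04:59 local − 8h = 20:59 UTC (rolling into the previous day, 3 February 2032).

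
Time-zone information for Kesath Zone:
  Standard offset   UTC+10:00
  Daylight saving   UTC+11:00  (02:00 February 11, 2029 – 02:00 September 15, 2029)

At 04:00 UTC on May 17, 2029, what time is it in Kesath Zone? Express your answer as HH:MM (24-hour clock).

15:00

At the standard offset (UTC+10:00), 04:00 UTC + 10h = 14:00 Kesath Zone standard time.
Daylight saving runs 11 February – 15 September; the standard-time date in Kesath Zone, May 17, 2029, is inside that window, so Kesath Zone is at UTC+11:00.
04:00 UTC + 11h = 15:00 local.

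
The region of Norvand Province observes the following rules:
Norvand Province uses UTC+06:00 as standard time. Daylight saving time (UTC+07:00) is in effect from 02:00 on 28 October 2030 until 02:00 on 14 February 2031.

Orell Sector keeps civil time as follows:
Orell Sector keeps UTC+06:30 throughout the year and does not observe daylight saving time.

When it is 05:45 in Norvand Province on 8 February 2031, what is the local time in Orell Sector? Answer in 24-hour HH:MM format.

05:15

8 February 2031 lies within the daylight-saving period (28 October 2030 – 14 February 2031), so Norvand Province is on daylight time, UTC+07:00.
05:45 Norvand Province − 7h = 22:45 UTC (rolling into the previous day, 7 February 2031).
Orell Sector stays on UTC+06:30 all year.
22:45 UTC + 6h30m = 05:15 Orell Sector (rolling into the next day, 8 February 2031).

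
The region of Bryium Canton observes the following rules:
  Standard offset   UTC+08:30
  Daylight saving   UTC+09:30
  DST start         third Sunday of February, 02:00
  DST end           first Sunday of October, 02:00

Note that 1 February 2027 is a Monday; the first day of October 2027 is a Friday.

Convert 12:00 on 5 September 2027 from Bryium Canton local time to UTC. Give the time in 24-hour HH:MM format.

02:30

1 February 2027 is a Monday, so the first Sunday is February 7 and the third is February 21.
1 October 2027 is a Friday, so the first Sunday is October 3.
Daylight saving runs 21 February – 3 October; 5 September 2027 is inside that window, so Bryium Canton is at UTC+09:30.
12:00 local − 9h30m = 02:30 UTC.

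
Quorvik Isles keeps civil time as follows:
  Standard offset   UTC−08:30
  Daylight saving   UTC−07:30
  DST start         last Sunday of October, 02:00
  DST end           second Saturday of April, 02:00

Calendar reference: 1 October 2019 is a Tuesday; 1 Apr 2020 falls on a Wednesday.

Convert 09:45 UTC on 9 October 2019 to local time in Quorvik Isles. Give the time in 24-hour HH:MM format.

01:15

1 October 2019 is a Tuesday, so Sundays fall on 6, 13, 20, 27; the last is October 27.
1 April 2020 is a Wednesday, so the first Saturday is April 4 and the second is April 11.
At the standard offset (UTC−08:30), 09:45 UTC − 8h30m = 01:15 Quorvik Isles standard time.
The standard-time date in Quorvik Isles, 9 October 2019, does not fall between 27 October 2019 and 11 April 2020, so daylight saving is not in effect and Quorvik Isles is at UTC−08:30.
09:45 UTC − 8h30m = 01:15 local.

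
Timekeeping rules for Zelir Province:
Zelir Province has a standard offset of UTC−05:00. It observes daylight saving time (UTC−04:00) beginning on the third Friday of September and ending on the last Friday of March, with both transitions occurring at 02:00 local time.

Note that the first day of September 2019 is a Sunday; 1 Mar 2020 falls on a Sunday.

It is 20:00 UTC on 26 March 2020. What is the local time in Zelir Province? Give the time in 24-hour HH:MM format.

1 September 2019 is a Sunday, so the first Friday is September 6 and the third is September 20.
1 March 2020 is a Sunday, so Fridays fall on 6, 13, 20, 27; the last is March 27.
At the standard offset (UTC−05:00), 20:00 UTC − 5h = 15:00 Zelir Province standard time.
The standard-time date in Zelir Province, 26 March 2020, falls between 20 September 2019 and 27 March 2020, so daylight saving is in effect and Zelir Province is at UTC−04:00.
20:00 UTC − 4h = 16:00 local.

16:00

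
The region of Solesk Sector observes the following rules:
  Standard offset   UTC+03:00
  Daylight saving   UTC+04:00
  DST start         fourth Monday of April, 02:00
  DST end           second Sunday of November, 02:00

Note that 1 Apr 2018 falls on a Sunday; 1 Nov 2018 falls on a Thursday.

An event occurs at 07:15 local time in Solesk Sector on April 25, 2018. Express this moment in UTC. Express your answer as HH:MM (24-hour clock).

1 April 2018 is a Sunday, so the first Monday is April 2 and the fourth is April 23.
1 November 2018 is a Thursday, so the first Sunday is November 4 and the second is November 11.
April 25, 2018 falls between 23 April and 11 November, so daylight saving is in effect and Solesk Sector is at UTC+04:00.
07:15 local − 4h = 03:15 UTC.

03:15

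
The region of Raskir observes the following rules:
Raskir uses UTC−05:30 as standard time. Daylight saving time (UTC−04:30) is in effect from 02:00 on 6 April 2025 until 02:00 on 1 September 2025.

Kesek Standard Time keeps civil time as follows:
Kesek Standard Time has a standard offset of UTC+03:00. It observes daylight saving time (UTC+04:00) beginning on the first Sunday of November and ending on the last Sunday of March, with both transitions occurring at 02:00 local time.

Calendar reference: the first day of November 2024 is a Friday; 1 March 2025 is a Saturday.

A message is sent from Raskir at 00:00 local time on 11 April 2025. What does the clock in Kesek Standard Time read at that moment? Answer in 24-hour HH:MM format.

07:30

11 April 2025 falls between 6 April and 1 September, so daylight saving is in effect and Raskir is at UTC−04:30.
00:00 Raskir + 4h30m = 04:30 UTC.
1 November 2024 is a Friday, so the first Sunday is November 3.
1 March 2025 is a Saturday, so Sundays fall on 2, 9, 16, 23, 30; the last is March 30.
At the standard offset (UTC+03:00), 04:30 UTC + 3h = 07:30 Kesek Standard Time standard time.
Daylight saving runs 3 November 2024 – 30 March 2025; the standard-time date in Kesek Standard Time, 11 April 2025, is outside that window, so Kesek Standard Time is on standard time at UTC+03:00.
04:30 UTC + 3h = 07:30 Kesek Standard Time.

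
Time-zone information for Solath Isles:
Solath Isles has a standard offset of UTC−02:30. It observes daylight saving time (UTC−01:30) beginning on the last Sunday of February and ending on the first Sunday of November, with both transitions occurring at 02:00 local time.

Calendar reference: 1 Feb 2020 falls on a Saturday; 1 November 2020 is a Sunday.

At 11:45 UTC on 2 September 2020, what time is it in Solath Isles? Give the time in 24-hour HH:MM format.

1 February 2020 is a Saturday, so Sundays fall on 2, 9, 16, 23; the last is February 23.
1 November 2020 is a Sunday, so the first Sunday is November 1.
At the standard offset (UTC−02:30), 11:45 UTC − 2h30m = 09:15 Solath Isles standard time.
The standard-time date in Solath Isles, 2 September 2020, falls between 23 February and 1 November, so daylight saving is in effect and Solath Isles is at UTC−01:30.
11:45 UTC − 1h30m = 10:15 local.

10:15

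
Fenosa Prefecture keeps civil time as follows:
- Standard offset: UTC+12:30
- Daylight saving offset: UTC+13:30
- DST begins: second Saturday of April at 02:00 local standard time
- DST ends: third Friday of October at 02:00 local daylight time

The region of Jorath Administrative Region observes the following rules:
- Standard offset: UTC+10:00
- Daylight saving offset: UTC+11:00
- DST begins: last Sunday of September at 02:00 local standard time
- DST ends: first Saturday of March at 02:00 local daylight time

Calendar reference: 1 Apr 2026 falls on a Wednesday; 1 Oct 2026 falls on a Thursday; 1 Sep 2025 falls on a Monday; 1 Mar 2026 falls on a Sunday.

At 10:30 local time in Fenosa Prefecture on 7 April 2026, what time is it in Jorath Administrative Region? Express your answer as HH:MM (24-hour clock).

1 April 2026 is a Wednesday, so the first Saturday is April 4 and the second is April 11.
1 October 2026 is a Thursday, so the first Friday is October 2 and the third is October 16.
7 April 2026 is outside the daylight-saving period (11 April – 16 October), so Fenosa Prefecture is on standard time, UTC+12:30.
10:30 Fenosa Prefecture − 12h30m = 22:00 UTC (rolling into the previous day, 6 April 2026).
1 September 2025 is a Monday, so Sundays fall on 7, 14, 21, 28; the last is September 28.
1 March 2026 is a Sunday, so the first Saturday is March 7.
At the standard offset (UTC+10:00), 22:00 UTC + 10h = 08:00 Jorath Administrative Region standard time (rolling into the next day, 7 April 2026).
The standard-time date in Jorath Administrative Region, 7 April 2026, does not fall between 28 September 2025 and 7 March 2026, so daylight saving is not in effect and Jorath Administrative Region is at UTC+10:00.
22:00 UTC + 10h = 08:00 Jorath Administrative Region (rolling into the next day, 7 April 2026).

08:00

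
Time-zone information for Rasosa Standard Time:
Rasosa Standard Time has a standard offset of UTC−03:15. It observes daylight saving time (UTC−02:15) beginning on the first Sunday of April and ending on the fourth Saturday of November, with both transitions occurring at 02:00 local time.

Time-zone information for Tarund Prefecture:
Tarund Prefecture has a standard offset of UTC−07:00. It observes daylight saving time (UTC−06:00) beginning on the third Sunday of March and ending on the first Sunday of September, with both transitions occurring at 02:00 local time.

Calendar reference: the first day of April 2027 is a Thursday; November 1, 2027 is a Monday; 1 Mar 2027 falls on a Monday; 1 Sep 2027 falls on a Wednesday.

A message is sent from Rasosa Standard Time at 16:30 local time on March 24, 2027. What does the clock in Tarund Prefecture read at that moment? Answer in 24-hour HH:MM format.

13:45

1 April 2027 is a Thursday, so the first Sunday is April 4.
1 November 2027 is a Monday, so the first Saturday is November 6 and the fourth is November 27.
March 24, 2027 does not fall between 4 April and 27 November, so daylight saving is not in effect and Rasosa Standard Time is at UTC−03:15.
16:30 Rasosa Standard Time + 3h15m = 19:45 UTC.
1 March 2027 is a Monday, so the first Sunday is March 7 and the third is March 21.
1 September 2027 is a Wednesday, so the first Sunday is September 5.
At the standard offset (UTC−07:00), 19:45 UTC − 7h = 12:45 Tarund Prefecture standard time.
The standard-time date in Tarund Prefecture, March 24, 2027, lies within the daylight-saving period (21 March – 5 September), so Tarund Prefecture is on daylight time, UTC−06:00.
19:45 UTC − 6h = 13:45 Tarund Prefecture.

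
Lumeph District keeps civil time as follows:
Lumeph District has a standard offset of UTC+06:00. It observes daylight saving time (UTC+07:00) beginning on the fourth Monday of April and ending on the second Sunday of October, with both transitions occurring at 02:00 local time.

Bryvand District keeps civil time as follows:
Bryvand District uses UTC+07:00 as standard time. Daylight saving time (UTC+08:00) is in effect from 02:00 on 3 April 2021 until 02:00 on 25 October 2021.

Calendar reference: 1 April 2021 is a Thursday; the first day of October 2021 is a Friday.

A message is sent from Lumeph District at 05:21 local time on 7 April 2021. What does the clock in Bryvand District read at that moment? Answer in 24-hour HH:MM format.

1 April 2021 is a Thursday, so the first Monday is April 5 and the fourth is April 26.
1 October 2021 is a Friday, so the first Sunday is October 3 and the second is October 10.
7 April 2021 does not fall between 26 April and 10 October, so daylight saving is not in effect and Lumeph District is at UTC+06:00.
05:21 Lumeph District − 6h = 23:21 UTC (rolling into the previous day, 6 April 2021).
At the standard offset (UTC+07:00), 23:21 UTC + 7h = 06:21 Bryvand District standard time (rolling into the next day, 7 April 2021).
Daylight saving runs 3 April – 25 October; the standard-time date in Bryvand District, 7 April 2021, is inside that window, so Bryvand District is at UTC+08:00.
23:21 UTC + 8h = 07:21 Bryvand District (rolling into the next day, 7 April 2021).

07:21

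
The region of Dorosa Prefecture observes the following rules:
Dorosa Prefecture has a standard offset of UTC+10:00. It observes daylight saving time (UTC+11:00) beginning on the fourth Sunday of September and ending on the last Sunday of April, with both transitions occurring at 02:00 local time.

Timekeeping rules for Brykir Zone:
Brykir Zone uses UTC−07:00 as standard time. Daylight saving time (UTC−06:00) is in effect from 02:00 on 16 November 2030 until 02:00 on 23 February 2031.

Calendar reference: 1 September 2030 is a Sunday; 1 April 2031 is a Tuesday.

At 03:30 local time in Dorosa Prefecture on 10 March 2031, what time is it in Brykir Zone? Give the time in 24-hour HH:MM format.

1 September 2030 is a Sunday, so the first Sunday is September 1 and the fourth is September 22.
1 April 2031 is a Tuesday, so Sundays fall on 6, 13, 20, 27; the last is April 27.
10 March 2031 lies within the daylight-saving period (22 September 2030 – 27 April 2031), so Dorosa Prefecture is on daylight time, UTC+11:00.
03:30 Dorosa Prefecture − 11h = 16:30 UTC (rolling into the previous day, 9 March 2031).
At the standard offset (UTC−07:00), 16:30 UTC − 7h = 09:30 Brykir Zone standard time.
The standard-time date in Brykir Zone, 9 March 2031, is outside the daylight-saving period (16 November 2030 – 23 February 2031), so Brykir Zone is on standard time, UTC−07:00.
16:30 UTC − 7h = 09:30 Brykir Zone.

09:30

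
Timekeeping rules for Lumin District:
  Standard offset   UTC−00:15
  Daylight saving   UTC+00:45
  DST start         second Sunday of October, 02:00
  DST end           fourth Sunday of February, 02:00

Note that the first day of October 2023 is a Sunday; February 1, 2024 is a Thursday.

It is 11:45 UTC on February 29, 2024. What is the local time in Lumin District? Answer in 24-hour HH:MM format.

1 October 2023 is a Sunday, so the first Sunday is October 1 and the second is October 8.
1 February 2024 is a Thursday, so the first Sunday is February 4 and the fourth is February 25.
At the standard offset (UTC−00:15), 11:45 UTC − 0h15m = 11:30 Lumin District standard time.
Daylight saving runs 8 October 2023 – 25 February 2024; the standard-time date in Lumin District, February 29, 2024, is outside that window, so Lumin District is on standard time at UTC−00:15.
11:45 UTC − 0h15m = 11:30 local.

11:30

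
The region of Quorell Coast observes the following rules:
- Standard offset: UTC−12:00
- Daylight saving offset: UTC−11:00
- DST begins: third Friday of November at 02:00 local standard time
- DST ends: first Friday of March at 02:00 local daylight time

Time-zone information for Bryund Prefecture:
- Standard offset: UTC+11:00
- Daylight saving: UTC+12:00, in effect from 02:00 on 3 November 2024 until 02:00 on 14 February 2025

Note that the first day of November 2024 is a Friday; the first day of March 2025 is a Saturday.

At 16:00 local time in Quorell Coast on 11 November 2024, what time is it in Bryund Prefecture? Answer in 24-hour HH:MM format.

16:00

1 November 2024 is a Friday, so the first Friday is November 1 and the third is November 15.
1 March 2025 is a Saturday, so the first Friday is March 7.
Daylight saving runs 15 November 2024 – 7 March 2025; 11 November 2024 is outside that window, so Quorell Coast is on standard time at UTC−12:00.
16:00 Quorell Coast + 12h = 04:00 UTC (rolling into the next day, 12 November 2024).
At the standard offset (UTC+11:00), 04:00 UTC + 11h = 15:00 Bryund Prefecture standard time.
The standard-time date in Bryund Prefecture, 12 November 2024, falls between 3 November 2024 and 14 February 2025, so daylight saving is in effect and Bryund Prefecture is at UTC+12:00.
04:00 UTC + 12h = 16:00 Bryund Prefecture.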